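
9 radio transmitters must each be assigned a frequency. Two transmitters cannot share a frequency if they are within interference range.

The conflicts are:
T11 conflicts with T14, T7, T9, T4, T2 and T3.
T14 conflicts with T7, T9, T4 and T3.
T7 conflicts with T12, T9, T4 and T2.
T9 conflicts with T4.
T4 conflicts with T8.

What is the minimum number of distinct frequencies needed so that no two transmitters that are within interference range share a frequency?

T11, T14, T7, T9, T4 pairwise conflict, so at least 5 frequencies are needed.
Using 5 frequencies: T11=2, T14=4, T7=1, T12=2, T9=5, T4=3, T2=3, T8=1, T3=1. Each listed conflict is separated.

5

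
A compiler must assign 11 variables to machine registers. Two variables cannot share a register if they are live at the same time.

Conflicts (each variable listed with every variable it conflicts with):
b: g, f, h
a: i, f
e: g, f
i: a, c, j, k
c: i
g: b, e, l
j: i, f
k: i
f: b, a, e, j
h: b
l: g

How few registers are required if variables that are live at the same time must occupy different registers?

2

e and f conflict, so at least 2 registers are needed.
2 registers suffice: b=2, a=2, e=2, i=1, c=2, g=1, j=2, k=2, f=1, h=1, l=2. Each listed conflict is separated.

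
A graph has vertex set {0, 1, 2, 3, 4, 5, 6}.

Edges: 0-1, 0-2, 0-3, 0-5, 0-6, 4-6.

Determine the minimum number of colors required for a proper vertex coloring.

0 and 1 are adjacent, so at least 2 colors are needed.
One proper 2-coloring: 0=red, 1=blue, 2=blue, 3=blue, 4=red, 5=blue, 6=blue. No two adjacent vertices share a color.

2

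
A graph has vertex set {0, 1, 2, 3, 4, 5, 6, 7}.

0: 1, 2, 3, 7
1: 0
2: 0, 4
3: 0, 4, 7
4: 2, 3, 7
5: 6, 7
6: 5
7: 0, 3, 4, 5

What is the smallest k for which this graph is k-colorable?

3

0, 3, 7 form a triangle, so at least 3 colors are needed.
One proper 3-coloring: 0=blue, 1=red, 2=red, 3=green, 4=blue, 5=blue, 6=red, 7=red. Each edge has distinct colors on its endpoints.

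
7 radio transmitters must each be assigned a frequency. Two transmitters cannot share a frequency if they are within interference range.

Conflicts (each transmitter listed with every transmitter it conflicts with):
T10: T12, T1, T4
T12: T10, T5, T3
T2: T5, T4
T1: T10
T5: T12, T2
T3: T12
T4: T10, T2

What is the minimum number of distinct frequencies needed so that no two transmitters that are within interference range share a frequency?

3

The cycle T2-T5-T12-T10-T4-T2 has odd length 5, so it cannot be 2-colored; at least 3 frequencies are needed.
Using 3 frequencies: T10=1, T12=2, T2=3, T1=2, T5=1, T3=1, T4=2. Each listed conflict is separated.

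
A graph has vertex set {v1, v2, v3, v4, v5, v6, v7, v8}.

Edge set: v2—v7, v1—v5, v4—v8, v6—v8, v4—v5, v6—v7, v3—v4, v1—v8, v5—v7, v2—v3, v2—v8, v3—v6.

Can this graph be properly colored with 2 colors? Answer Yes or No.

No

The cycle v1-v5-v7-v2-v8-v1 has odd length 5, so it cannot be 2-colored; at least 3 colors are needed.
So 2 colors are not enough.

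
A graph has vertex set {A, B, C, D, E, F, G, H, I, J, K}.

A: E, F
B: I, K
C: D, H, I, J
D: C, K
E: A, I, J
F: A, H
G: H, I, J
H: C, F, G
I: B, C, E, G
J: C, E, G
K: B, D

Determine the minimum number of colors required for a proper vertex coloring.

The cycle I-C-D-K-B-I has odd length 5, so it cannot be 2-colored; at least 3 colors are needed.
3 colors suffice: A=2, B=3, C=1, D=2, E=1, F=1, G=1, H=2, I=2, J=2, K=1. No two adjacent vertices share a color.

3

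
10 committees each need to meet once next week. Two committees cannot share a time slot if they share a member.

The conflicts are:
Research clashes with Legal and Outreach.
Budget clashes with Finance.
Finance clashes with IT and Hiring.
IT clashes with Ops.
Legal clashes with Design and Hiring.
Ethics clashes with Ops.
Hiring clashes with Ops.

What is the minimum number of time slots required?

2

Budget and Finance conflict, so at least 2 time slots are needed.
2 time slots suffice: time slot 1 → {Finance, Legal, Ops, Outreach}; time slot 2 → {Research, Budget, IT, Ethics, Design, Hiring}. Each listed conflict is separated.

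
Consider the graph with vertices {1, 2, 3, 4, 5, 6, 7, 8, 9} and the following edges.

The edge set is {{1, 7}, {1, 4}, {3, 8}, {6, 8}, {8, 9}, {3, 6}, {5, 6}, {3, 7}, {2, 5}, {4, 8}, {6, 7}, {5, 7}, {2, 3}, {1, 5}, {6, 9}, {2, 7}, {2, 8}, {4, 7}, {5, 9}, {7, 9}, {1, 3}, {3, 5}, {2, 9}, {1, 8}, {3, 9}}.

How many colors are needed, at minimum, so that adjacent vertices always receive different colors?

3, 5, 6, 7, 9 are pairwise adjacent (a clique of size 5), so at least 5 colors are needed.
5 colors suffice: 1=yellow, 2=purple, 3=blue, 4=blue, 5=green, 6=purple, 7=red, 8=red, 9=yellow. Each edge has distinct colors on its endpoints.

5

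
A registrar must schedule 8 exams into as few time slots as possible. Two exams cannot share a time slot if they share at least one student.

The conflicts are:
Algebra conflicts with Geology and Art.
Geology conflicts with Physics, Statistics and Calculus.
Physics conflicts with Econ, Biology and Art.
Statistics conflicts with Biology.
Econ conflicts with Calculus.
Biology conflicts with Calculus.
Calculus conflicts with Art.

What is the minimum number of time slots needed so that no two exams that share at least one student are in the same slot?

Geology and Statistics conflict, so at least 2 time slots are needed.
2 time slots suffice: Algebra=2, Geology=1, Physics=2, Statistics=2, Econ=1, Biology=1, Calculus=2, Art=1. Each listed conflict is separated.

2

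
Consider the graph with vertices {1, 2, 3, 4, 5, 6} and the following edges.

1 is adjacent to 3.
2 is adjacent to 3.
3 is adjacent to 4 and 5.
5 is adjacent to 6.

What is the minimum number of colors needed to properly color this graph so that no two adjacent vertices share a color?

2

5 and 6 are adjacent, so at least 2 colors are needed.
2 colors suffice: color red → {3, 6}; color blue → {1, 2, 4, 5}. No two adjacent vertices share a color.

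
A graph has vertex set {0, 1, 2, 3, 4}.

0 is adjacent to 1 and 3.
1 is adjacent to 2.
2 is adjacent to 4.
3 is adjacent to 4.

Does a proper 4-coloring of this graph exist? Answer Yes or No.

Yes

The chromatic number is 3. The cycle 0-3-4-2-1-0 has odd length 5, so it cannot be 2-colored; at least 3 colors are needed.
3 colors suffice: color red → {0, 4}; color blue → {2, 3}; color green → {1}.
Since 4 ≥ 3, a proper 4-coloring certainly exists.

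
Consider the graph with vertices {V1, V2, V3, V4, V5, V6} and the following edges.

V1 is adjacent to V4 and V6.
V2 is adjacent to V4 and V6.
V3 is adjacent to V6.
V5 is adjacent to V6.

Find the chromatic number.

V1 and V4 are adjacent, so at least 2 colors are needed.
2 colors suffice: V1=B, V2=B, V3=B, V4=R, V5=B, V6=R. No two adjacent vertices share a color.

2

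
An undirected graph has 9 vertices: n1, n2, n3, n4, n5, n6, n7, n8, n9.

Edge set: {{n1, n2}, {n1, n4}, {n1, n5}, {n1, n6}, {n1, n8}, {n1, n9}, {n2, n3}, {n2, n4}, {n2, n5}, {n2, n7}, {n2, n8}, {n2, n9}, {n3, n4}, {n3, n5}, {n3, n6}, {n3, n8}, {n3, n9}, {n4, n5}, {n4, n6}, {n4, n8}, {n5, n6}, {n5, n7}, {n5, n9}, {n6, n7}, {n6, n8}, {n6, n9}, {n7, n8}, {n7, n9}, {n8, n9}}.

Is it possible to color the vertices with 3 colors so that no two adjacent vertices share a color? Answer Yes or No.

n3, n4, n6, n8 are pairwise adjacent (a clique of size 4), so at least 4 colors are needed.
So 3 colors are not enough.

No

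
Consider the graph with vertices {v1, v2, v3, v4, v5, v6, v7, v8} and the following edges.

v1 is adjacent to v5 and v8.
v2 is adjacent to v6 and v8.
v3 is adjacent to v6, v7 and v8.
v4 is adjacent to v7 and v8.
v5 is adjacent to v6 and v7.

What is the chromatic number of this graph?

3

The cycle v7-v3-v8-v1-v5-v7 has odd length 5, so it cannot be 2-colored; at least 3 colors are needed.
One proper 3-coloring: v1=3, v2=2, v3=2, v4=2, v5=2, v6=1, v7=1, v8=1. Every edge joins two different colors.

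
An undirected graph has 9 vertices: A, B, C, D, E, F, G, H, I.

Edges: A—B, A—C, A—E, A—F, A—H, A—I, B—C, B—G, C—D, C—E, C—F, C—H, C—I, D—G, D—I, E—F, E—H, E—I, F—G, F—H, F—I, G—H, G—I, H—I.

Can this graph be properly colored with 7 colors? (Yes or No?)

The chromatic number is 6. A, C, E, F, H, I form a clique, so at least 6 colors are needed.
6 colors suffice: A=4, B=1, C=2, D=3, E=6, F=5, G=2, H=3, I=1.
Since 7 ≥ 6, a proper 7-coloring certainly exists.

Yes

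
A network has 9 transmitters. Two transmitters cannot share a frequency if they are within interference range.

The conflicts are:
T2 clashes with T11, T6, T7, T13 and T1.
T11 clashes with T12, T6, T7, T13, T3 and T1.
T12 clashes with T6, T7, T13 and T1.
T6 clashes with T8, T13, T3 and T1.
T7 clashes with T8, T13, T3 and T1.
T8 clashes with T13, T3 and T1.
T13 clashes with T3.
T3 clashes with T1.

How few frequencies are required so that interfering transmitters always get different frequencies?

T11, T12, T7, T13 are mutually in conflict, so at least 4 frequencies are needed.
4 frequencies suffice: T2=4, T11=3, T12=4, T6=2, T7=2, T8=3, T13=1, T3=4, T1=1. No two conflicting transmitters share a frequency.

4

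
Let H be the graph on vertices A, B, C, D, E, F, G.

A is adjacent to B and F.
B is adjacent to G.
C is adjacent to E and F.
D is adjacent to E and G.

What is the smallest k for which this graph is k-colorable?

The cycle G-B-A-F-C-E-D-G has odd length 7, so it cannot be 2-colored; at least 3 colors are needed.
One proper 3-coloring: A=2, B=1, C=2, D=2, E=1, F=1, G=3. Each edge has distinct colors on its endpoints.

3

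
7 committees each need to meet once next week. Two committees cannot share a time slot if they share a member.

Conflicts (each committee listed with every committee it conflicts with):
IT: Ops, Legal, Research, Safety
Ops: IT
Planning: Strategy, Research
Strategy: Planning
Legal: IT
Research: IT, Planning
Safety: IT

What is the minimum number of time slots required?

Planning and Strategy conflict, so at least 2 time slots are needed.
2 time slots suffice: time slot 1 → {IT, Planning}; time slot 2 → {Ops, Strategy, Legal, Research, Safety}. No two conflicting committees share a time slot.

2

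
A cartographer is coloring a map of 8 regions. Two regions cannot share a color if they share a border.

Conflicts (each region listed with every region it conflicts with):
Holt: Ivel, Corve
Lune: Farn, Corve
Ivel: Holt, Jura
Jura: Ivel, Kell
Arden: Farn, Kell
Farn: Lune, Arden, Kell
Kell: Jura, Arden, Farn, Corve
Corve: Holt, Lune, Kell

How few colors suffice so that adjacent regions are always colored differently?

Arden, Farn, Kell all conflict with each other, so at least 3 colors are needed.
A valid assignment using 3 colors: Holt=3, Lune=1, Ivel=1, Jura=2, Arden=3, Farn=2, Kell=1, Corve=2. Every pair that conflicts lands in different colors.

3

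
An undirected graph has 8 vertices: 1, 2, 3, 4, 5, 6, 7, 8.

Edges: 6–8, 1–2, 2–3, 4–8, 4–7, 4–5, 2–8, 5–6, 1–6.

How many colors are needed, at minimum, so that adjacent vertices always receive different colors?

2

4 and 7 are adjacent, so at least 2 colors are needed.
One proper 2-coloring: 1=blue, 2=red, 3=blue, 4=red, 5=blue, 6=red, 7=blue, 8=blue. Every edge joins two different colors.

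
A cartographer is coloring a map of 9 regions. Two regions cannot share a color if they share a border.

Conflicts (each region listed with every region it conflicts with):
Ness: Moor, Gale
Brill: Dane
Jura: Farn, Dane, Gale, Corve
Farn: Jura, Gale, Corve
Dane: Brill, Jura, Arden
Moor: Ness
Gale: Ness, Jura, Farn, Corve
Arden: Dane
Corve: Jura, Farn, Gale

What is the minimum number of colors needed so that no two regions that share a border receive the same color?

4

Jura, Farn, Gale, Corve pairwise conflict, so at least 4 colors are needed.
4 colors suffice: color 1 → {Ness, Brill, Jura, Arden}; color 2 → {Dane, Moor, Gale}; color 3 → {Corve}; color 4 → {Farn}. No two conflicting regions share a color.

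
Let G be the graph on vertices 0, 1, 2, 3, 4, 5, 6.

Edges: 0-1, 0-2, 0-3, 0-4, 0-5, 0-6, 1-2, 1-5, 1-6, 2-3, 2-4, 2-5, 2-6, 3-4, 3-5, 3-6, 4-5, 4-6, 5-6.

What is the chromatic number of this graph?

6

0, 2, 3, 4, 5, 6 are pairwise adjacent (a clique of size 6), so at least 6 colors are needed.
6 colors suffice: color a → {0}; color b → {6}; color c → {2}; color d → {5}; color e → {1, 3}; color f → {4}. Every edge joins two different colors.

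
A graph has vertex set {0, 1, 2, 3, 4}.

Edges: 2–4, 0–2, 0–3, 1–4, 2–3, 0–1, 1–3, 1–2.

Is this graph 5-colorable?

The chromatic number is 4. 0, 1, 2, 3 are pairwise adjacent (a clique of size 4), so at least 4 colors are needed.
One proper 4-coloring: 0=c, 1=b, 2=a, 3=d, 4=c.
Since 5 ≥ 4, a proper 5-coloring certainly exists.

Yes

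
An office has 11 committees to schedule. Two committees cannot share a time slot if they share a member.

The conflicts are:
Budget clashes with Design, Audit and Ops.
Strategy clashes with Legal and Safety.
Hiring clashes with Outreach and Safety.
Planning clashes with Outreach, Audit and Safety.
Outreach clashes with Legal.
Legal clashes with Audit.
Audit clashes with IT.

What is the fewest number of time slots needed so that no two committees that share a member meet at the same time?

3

The cycle Strategy-Legal-Audit-Planning-Safety-Strategy has odd length 5, so it cannot be 2-colored; at least 3 time slots are needed.
3 time slots suffice: Budget=2, Strategy=3, Hiring=2, Design=1, Planning=2, Outreach=1, Legal=2, Audit=1, IT=2, Safety=1, Ops=1. Every pair that conflicts lands in different time slots.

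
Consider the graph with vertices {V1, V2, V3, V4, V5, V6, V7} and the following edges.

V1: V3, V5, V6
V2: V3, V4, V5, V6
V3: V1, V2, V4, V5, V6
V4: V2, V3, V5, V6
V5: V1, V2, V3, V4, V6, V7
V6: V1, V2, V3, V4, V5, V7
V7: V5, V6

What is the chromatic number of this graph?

V2, V3, V4, V5, V6 form a clique, so at least 5 colors are needed.
5 colors suffice: V1=yellow, V2=yellow, V3=green, V4=purple, V5=blue, V6=red, V7=green. No two adjacent vertices share a color.

5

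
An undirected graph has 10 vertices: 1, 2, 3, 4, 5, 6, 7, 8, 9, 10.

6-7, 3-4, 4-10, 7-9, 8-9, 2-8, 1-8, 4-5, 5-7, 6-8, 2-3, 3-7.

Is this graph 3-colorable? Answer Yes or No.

Yes

The chromatic number is 3. The cycle 7-3-2-8-6-7 has odd length 5, so it cannot be 2-colored; at least 3 colors are needed.
A valid assignment using 3 colors: 1=b, 2=c, 3=b, 4=a, 5=b, 6=b, 7=a, 8=a, 9=b, 10=b.
That is already a proper 3-coloring.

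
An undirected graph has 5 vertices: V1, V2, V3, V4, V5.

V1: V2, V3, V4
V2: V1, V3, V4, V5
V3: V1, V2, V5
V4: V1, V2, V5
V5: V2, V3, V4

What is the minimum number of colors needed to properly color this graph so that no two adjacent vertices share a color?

3

V1, V2, V4 are pairwise adjacent, so at least 3 colors are needed.
A valid assignment using 3 colors: V1=3, V2=1, V3=2, V4=2, V5=3. No two adjacent vertices share a color.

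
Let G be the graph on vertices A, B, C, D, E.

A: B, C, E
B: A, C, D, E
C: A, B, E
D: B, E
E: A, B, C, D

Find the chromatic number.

A, B, C, E are mutually adjacent (a clique of size 4), so at least 4 colors are needed.
4 colors suffice: A=green, B=blue, C=yellow, D=green, E=red. No two adjacent vertices share a color.

4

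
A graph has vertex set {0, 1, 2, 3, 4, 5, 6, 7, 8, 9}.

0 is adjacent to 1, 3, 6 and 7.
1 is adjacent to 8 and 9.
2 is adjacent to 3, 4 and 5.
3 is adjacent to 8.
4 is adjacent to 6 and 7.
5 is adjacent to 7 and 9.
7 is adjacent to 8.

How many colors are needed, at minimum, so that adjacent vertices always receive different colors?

The cycle 7-0-3-2-5-7 has odd length 5, so it cannot be 2-colored; at least 3 colors are needed.
One proper 3-coloring: 0=b, 1=a, 2=c, 3=a, 4=b, 5=b, 6=a, 7=a, 8=b, 9=c. Every edge joins two different colors.

3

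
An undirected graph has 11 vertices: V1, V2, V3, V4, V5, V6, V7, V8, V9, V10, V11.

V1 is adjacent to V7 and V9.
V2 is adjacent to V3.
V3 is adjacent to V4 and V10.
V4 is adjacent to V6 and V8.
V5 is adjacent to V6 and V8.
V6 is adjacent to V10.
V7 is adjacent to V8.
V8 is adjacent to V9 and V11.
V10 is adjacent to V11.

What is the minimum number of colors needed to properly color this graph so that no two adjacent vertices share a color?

3

The cycle V11-V10-V3-V4-V8-V11 has odd length 5, so it cannot be 2-colored; at least 3 colors are needed.
A valid assignment using 3 colors: V1=1, V2=2, V3=1, V4=2, V5=2, V6=1, V7=2, V8=1, V9=2, V10=2, V11=3. No two adjacent vertices share a color.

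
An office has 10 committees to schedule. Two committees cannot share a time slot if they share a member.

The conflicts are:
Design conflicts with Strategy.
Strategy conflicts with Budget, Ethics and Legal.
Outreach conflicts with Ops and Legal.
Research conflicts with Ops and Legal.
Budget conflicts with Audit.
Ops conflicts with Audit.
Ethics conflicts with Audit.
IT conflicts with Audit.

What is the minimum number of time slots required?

Strategy and Ethics conflict, so at least 2 time slots are needed.
Using 2 time slots: Design=2, Strategy=1, Outreach=1, Research=1, Budget=2, Ops=2, Ethics=2, Legal=2, IT=2, Audit=1. Every pair that conflicts lands in different time slots.

2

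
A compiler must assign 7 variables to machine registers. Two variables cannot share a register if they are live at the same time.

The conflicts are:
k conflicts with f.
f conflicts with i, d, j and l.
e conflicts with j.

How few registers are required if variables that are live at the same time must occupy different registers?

e and j conflict, so at least 2 registers are needed.
2 registers suffice: register 1 → {f, e}; register 2 → {k, i, d, j, l}. No two conflicting variables share a register.

2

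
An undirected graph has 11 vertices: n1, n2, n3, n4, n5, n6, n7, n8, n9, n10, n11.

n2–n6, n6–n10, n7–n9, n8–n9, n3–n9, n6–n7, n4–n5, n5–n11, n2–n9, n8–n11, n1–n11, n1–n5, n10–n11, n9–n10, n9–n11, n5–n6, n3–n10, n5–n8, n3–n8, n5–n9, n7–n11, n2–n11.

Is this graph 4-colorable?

The chromatic number is 4. n5, n8, n9, n11 are pairwise adjacent (a clique of size 4), so at least 4 colors are needed.
A valid assignment using 4 colors: n1=1, n2=3, n3=2, n4=1, n5=3, n6=1, n7=3, n8=4, n9=1, n10=3, n11=2.
That is already a proper 4-coloring.

Yes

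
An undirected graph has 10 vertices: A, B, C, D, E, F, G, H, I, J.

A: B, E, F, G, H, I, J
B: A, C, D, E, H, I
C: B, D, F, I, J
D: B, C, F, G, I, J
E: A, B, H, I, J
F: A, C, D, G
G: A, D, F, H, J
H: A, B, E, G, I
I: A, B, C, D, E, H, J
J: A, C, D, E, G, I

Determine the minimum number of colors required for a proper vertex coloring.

A, B, E, H, I are mutually adjacent (a clique of size 5), so at least 5 colors are needed.
5 colors suffice: color 1 → {A, D}; color 2 → {G, I}; color 3 → {B, F, J}; color 4 → {C, H}; color 5 → {E}. Every edge joins two different colors.

5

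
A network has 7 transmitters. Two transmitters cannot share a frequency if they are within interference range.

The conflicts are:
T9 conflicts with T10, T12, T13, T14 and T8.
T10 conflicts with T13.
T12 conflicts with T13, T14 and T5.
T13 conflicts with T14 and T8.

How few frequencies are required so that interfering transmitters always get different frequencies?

4

T9, T12, T13, T14 are mutually in conflict, so at least 4 frequencies are needed.
4 frequencies suffice: frequency 1 → {T9, T5}; frequency 2 → {T13}; frequency 3 → {T10, T12, T8}; frequency 4 → {T14}. Each listed conflict is separated.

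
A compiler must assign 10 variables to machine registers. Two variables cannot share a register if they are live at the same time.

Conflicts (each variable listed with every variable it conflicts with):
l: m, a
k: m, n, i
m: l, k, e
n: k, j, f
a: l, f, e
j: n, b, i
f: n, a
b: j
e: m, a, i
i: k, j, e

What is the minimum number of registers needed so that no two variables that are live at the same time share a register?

n and f conflict, so at least 2 registers are needed.
2 registers suffice: register 1 → {m, n, a, b, i}; register 2 → {l, k, j, f, e}. Every pair that conflicts lands in different registers.

2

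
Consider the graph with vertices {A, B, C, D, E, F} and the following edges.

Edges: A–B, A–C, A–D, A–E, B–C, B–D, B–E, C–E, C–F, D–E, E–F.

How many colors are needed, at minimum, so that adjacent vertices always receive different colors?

4

A, B, D, E are pairwise adjacent (a clique of size 4), so at least 4 colors are needed.
4 colors suffice: color 1 → {E}; color 2 → {C, D}; color 3 → {A, F}; color 4 → {B}. No two adjacent vertices share a color.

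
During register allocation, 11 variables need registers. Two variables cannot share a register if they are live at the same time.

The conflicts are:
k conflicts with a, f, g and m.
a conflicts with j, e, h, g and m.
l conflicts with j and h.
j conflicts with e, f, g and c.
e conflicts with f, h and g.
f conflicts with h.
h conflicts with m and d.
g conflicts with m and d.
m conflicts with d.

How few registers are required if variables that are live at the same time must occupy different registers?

a, j, e, g all conflict with each other, so at least 4 registers are needed.
4 registers suffice: k=1, a=2, l=2, j=1, e=4, f=2, h=1, g=3, c=2, m=4, d=2. Each listed conflict is separated.

4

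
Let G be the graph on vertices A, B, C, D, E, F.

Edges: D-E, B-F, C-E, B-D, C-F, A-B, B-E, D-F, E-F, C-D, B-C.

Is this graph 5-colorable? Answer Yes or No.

The chromatic number is 5. B, C, D, E, F form a clique, so at least 5 colors are needed.
5 colors suffice: color red → {B}; color blue → {A, D}; color green → {C}; color yellow → {E}; color purple → {F}.
That is already a proper 5-coloring.

Yes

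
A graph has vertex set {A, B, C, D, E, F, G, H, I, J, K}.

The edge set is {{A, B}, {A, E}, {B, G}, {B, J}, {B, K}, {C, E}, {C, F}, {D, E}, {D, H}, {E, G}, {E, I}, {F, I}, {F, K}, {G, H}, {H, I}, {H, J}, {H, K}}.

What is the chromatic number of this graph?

2

E and G are adjacent, so at least 2 colors are needed.
2 colors suffice: color 1 → {B, E, F, H}; color 2 → {A, C, D, G, I, J, K}. Every edge joins two different colors.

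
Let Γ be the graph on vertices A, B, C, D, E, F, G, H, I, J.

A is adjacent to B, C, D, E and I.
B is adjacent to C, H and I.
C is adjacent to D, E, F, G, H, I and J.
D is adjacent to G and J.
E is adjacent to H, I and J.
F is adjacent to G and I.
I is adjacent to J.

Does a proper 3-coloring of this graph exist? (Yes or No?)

No

A, B, C, I are pairwise adjacent (a clique of size 4), so at least 4 colors are needed.
So 3 colors are not enough.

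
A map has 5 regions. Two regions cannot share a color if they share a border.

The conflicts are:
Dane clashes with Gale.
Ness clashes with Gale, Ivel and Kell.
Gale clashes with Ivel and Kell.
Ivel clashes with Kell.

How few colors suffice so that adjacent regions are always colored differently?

Ness, Gale, Ivel, Kell pairwise conflict, so at least 4 colors are needed.
4 colors suffice: Dane=2, Ness=3, Gale=1, Ivel=2, Kell=4. Every pair that conflicts lands in different colors.

4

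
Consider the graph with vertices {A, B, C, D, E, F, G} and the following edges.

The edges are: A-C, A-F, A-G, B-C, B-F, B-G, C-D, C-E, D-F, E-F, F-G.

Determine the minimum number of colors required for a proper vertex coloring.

3

A, F, G are mutually adjacent, so at least 3 colors are needed.
3 colors suffice: color 1 → {C, F}; color 2 → {A, B, D, E}; color 3 → {G}. Each edge has distinct colors on its endpoints.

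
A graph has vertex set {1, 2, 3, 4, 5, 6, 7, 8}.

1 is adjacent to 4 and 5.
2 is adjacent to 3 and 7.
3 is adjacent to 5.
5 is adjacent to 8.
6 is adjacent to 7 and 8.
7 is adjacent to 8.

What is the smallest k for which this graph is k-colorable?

3

6, 7, 8 are pairwise adjacent, so at least 3 colors are needed.
A valid assignment using 3 colors: 1=blue, 2=blue, 3=green, 4=red, 5=red, 6=green, 7=red, 8=blue. No two adjacent vertices share a color.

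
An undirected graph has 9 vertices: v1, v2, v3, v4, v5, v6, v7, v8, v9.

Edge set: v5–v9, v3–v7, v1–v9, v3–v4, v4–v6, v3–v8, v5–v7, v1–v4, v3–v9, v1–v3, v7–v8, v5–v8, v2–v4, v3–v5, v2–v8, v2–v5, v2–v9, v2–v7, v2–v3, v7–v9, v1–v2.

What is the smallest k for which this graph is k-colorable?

5

v2, v3, v5, v7, v8 are pairwise adjacent (a clique of size 5), so at least 5 colors are needed.
5 colors suffice: color red → {v3, v6}; color blue → {v2}; color green → {v4, v7}; color yellow → {v8, v9}; color purple → {v1, v5}. Every edge joins two different colors.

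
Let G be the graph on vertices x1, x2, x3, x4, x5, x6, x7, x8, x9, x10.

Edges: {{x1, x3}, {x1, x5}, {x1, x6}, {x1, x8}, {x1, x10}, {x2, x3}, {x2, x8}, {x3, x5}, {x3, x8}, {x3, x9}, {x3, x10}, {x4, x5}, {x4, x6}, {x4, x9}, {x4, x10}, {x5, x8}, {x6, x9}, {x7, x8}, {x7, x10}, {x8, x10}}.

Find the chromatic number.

x1, x3, x5, x8 form a clique, so at least 4 colors are needed.
4 colors suffice: x1=4, x2=3, x3=2, x4=1, x5=3, x6=2, x7=2, x8=1, x9=3, x10=3. Every edge joins two different colors.

4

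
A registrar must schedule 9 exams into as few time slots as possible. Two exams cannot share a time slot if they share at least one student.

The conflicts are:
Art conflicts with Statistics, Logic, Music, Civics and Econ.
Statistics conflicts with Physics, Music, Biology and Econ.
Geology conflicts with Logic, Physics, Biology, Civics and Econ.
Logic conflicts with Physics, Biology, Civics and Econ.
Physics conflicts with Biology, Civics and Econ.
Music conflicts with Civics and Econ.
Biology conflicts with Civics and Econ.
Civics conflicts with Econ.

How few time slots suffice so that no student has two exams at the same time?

Geology, Logic, Physics, Biology, Civics, Econ are mutually in conflict, so at least 6 time slots are needed.
Using 6 time slots: Art=3, Statistics=2, Geology=6, Logic=4, Physics=5, Music=4, Biology=3, Civics=2, Econ=1. Each listed conflict is separated.

6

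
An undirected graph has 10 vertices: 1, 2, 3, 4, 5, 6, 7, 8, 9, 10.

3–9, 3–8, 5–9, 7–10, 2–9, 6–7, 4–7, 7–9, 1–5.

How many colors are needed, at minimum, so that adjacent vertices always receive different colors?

2

2 and 9 are adjacent, so at least 2 colors are needed.
A valid assignment using 2 colors: 1=a, 2=b, 3=b, 4=a, 5=b, 6=a, 7=b, 8=a, 9=a, 10=a. No two adjacent vertices share a color.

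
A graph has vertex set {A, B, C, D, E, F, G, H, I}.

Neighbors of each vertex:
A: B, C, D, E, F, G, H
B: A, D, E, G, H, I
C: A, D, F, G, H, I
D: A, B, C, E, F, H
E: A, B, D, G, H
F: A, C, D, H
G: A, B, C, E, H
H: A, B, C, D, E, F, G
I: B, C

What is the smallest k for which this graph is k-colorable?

5

A, B, E, G, H form a clique, so at least 5 colors are needed.
A valid assignment using 5 colors: A=blue, B=green, C=green, D=yellow, E=purple, F=purple, G=yellow, H=red, I=red. No two adjacent vertices share a color.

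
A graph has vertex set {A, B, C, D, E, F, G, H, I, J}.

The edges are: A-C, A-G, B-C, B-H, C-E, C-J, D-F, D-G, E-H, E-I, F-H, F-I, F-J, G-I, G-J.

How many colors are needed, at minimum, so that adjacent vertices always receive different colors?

3

The cycle C-E-I-F-J-C has odd length 5, so it cannot be 2-colored; at least 3 colors are needed.
3 colors suffice: A=2, B=3, C=1, D=2, E=3, F=1, G=1, H=2, I=2, J=2. Each edge has distinct colors on its endpoints.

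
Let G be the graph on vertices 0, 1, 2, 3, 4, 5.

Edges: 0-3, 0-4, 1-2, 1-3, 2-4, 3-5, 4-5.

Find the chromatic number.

3

The cycle 2-4-0-3-1-2 has odd length 5, so it cannot be 2-colored; at least 3 colors are needed.
3 colors suffice: color a → {3, 4}; color b → {0, 1, 5}; color c → {2}. No two adjacent vertices share a color.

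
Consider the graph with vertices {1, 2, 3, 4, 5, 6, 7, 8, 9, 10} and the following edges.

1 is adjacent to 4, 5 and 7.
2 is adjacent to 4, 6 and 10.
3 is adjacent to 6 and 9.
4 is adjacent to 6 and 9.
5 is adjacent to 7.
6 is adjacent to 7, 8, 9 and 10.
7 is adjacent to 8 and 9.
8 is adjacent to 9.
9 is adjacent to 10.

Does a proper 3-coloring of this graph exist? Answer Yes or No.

6, 7, 8, 9 form a clique, so at least 4 colors are needed.
So 3 colors are not enough.

No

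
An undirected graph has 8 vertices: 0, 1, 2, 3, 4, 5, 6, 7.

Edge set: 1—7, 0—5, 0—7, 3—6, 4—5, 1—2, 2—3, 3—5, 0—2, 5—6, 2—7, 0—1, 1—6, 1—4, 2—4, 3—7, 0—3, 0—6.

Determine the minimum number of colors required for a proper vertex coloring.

4

0, 1, 2, 7 form a clique, so at least 4 colors are needed.
4 colors suffice: color a → {0, 4}; color b → {1, 3}; color c → {2, 5}; color d → {6, 7}. Each edge has distinct colors on its endpoints.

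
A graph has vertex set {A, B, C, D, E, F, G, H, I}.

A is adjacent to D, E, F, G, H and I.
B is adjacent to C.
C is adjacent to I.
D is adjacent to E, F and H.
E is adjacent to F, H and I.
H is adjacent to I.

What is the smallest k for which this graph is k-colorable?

A, E, H, I are mutually adjacent (a clique of size 4), so at least 4 colors are needed.
4 colors suffice: A=1, B=2, C=1, D=4, E=2, F=3, G=2, H=3, I=4. No two adjacent vertices share a color.

4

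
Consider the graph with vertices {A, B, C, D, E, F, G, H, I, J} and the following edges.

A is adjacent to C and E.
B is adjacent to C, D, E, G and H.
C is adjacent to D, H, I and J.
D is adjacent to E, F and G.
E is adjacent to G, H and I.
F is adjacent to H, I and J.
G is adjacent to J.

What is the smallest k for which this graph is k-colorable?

4

B, D, E, G form a clique, so at least 4 colors are needed.
One proper 4-coloring: A=2, B=2, C=1, D=3, E=1, F=1, G=4, H=3, I=2, J=2. Every edge joins two different colors.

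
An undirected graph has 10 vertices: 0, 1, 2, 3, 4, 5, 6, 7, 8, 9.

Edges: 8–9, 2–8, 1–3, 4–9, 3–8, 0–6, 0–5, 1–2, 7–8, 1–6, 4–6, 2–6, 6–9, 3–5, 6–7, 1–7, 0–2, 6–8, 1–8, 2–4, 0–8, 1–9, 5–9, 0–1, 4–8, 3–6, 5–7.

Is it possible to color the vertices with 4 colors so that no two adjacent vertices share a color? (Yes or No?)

No

0, 1, 2, 6, 8 are mutually adjacent (a clique of size 5), so at least 5 colors are needed.
So 4 colors are not enough.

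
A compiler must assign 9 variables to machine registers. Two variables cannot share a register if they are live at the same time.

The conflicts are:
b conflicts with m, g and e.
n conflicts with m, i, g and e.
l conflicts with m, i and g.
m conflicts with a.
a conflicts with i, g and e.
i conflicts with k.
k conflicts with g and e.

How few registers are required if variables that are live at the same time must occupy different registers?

k and e conflict, so at least 2 registers are needed.
2 registers suffice: register 1 → {m, i, g, e}; register 2 → {b, n, l, a, k}. Every pair that conflicts lands in different registers.

2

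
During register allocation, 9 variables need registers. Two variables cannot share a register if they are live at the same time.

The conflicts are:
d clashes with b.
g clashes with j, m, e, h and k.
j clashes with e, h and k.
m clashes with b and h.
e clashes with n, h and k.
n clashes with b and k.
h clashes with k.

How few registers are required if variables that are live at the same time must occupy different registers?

5

g, j, e, h, k are mutually in conflict, so at least 5 registers are needed.
5 registers suffice: d=1, g=2, j=5, m=3, e=3, n=1, b=2, h=1, k=4. Each listed conflict is separated.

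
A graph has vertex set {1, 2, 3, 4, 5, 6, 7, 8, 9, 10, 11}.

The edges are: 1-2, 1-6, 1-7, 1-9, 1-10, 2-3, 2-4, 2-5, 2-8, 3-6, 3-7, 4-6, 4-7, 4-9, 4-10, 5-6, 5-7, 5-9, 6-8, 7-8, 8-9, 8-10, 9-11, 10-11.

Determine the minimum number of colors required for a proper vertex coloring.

2

5 and 7 are adjacent, so at least 2 colors are needed.
One proper 2-coloring: 1=b, 2=a, 3=b, 4=b, 5=b, 6=a, 7=a, 8=b, 9=a, 10=a, 11=b. No two adjacent vertices share a color.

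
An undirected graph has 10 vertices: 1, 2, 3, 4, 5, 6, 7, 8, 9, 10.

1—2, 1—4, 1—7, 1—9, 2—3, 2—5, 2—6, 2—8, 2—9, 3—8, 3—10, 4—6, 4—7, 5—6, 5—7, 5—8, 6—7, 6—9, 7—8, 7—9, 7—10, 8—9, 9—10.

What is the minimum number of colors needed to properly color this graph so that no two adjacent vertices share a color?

7, 9, 10 are mutually adjacent, so at least 3 colors are needed.
One proper 3-coloring: 1=c, 2=a, 3=b, 4=b, 5=b, 6=c, 7=a, 8=c, 9=b, 10=c. Every edge joins two different colors.

3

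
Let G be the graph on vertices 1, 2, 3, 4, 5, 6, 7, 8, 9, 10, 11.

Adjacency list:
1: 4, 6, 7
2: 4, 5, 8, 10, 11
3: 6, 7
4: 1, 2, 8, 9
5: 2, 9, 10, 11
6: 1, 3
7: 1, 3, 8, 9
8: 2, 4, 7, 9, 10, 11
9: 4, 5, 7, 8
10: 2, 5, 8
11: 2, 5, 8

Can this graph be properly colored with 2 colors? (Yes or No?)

No

2, 4, 8 are pairwise adjacent, so at least 3 colors are needed.
So 2 colors are not enough.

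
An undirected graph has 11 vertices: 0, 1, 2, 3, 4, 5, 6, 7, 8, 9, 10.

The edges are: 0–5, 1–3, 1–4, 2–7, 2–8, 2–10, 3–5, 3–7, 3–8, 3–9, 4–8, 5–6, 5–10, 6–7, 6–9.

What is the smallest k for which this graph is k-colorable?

3

The cycle 5-10-2-7-6-5 has odd length 5, so it cannot be 2-colored; at least 3 colors are needed.
A valid assignment using 3 colors: 0=red, 1=blue, 2=red, 3=red, 4=red, 5=blue, 6=red, 7=blue, 8=blue, 9=blue, 10=green. Every edge joins two different colors.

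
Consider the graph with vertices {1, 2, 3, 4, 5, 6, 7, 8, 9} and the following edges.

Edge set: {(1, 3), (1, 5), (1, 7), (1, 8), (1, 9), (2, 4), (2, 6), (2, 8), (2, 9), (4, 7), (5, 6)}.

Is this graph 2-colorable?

The cycle 2-8-1-5-6-2 has odd length 5, so it cannot be 2-colored; at least 3 colors are needed.
So 2 colors are not enough.

No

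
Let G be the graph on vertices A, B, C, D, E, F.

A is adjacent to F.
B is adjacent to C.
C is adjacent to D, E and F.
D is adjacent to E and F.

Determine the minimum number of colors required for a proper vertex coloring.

C, D, E are pairwise adjacent, so at least 3 colors are needed.
3 colors suffice: A=red, B=blue, C=red, D=blue, E=green, F=green. No two adjacent vertices share a color.

3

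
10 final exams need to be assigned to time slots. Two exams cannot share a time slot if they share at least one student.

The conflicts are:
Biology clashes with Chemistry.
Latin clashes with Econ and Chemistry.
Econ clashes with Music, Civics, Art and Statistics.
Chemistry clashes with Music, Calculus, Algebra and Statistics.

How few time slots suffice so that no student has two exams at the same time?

Econ and Music conflict, so at least 2 time slots are needed.
2 time slots suffice: Biology=2, Latin=2, Econ=1, Chemistry=1, Music=2, Calculus=2, Civics=2, Algebra=2, Art=2, Statistics=2. Every pair that conflicts lands in different time slots.

2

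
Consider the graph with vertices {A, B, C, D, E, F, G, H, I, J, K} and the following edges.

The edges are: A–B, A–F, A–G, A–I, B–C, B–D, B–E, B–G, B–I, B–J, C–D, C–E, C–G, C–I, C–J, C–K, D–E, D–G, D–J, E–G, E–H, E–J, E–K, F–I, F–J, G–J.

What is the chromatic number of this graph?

B, C, D, E, G, J form a clique, so at least 6 colors are needed.
6 colors suffice: A=2, B=1, C=2, D=6, E=3, F=1, G=5, H=1, I=3, J=4, K=1. No two adjacent vertices share a color.

6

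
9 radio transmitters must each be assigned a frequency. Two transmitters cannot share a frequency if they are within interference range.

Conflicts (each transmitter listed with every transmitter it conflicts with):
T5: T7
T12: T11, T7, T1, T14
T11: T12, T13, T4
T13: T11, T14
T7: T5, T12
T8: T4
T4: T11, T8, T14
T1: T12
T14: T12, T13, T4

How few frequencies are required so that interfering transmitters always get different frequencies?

T12 and T7 conflict, so at least 2 frequencies are needed.
2 frequencies suffice: frequency 1 → {T5, T12, T13, T4}; frequency 2 → {T11, T7, T8, T1, T14}. Every pair that conflicts lands in different frequencies.

2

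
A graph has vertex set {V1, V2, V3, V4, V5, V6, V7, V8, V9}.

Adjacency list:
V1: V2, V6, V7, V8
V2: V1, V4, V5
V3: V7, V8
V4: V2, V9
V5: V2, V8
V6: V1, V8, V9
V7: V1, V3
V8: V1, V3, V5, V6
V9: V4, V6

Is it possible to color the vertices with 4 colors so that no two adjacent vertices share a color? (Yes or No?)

The chromatic number is 3. V1, V6, V8 form a triangle, so at least 3 colors are needed.
3 colors suffice: color 1 → {V1, V3, V5, V9}; color 2 → {V2, V7, V8}; color 3 → {V4, V6}.
Since 4 ≥ 3, a proper 4-coloring certainly exists.

Yes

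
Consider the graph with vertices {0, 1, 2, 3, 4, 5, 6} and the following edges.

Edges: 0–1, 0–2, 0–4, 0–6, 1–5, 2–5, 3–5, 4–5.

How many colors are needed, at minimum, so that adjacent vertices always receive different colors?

0 and 6 are adjacent, so at least 2 colors are needed.
One proper 2-coloring: 0=red, 1=blue, 2=blue, 3=blue, 4=blue, 5=red, 6=blue. No two adjacent vertices share a color.

2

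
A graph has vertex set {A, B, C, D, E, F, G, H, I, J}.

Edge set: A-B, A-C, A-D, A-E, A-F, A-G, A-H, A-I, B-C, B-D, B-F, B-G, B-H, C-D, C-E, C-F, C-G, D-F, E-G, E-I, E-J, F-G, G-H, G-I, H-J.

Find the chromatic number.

5

A, B, C, F, G are pairwise adjacent (a clique of size 5), so at least 5 colors are needed.
5 colors suffice: A=1, B=3, C=4, D=2, E=3, F=5, G=2, H=4, I=4, J=1. No two adjacent vertices share a color.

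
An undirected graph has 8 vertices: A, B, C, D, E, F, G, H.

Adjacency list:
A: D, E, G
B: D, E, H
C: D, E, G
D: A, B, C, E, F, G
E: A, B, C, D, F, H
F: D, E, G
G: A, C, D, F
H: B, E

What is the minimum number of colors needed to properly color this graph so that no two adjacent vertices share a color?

D, F, G are mutually adjacent, so at least 3 colors are needed.
A valid assignment using 3 colors: A=3, B=3, C=3, D=2, E=1, F=3, G=1, H=2. No two adjacent vertices share a color.

3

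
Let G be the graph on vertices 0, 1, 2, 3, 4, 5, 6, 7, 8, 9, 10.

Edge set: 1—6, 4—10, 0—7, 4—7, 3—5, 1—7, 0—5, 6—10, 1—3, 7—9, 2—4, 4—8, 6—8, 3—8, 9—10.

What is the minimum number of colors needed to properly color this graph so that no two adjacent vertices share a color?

The cycle 7-9-10-6-1-7 has odd length 5, so it cannot be 2-colored; at least 3 colors are needed.
3 colors suffice: 0=a, 1=c, 2=b, 3=a, 4=a, 5=b, 6=a, 7=b, 8=b, 9=a, 10=b. No two adjacent vertices share a color.

3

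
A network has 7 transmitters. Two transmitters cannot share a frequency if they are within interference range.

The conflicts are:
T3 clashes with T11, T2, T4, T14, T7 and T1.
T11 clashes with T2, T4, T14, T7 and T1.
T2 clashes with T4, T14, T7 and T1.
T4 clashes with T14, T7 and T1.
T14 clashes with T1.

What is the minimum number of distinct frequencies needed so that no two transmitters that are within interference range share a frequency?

6

T3, T11, T2, T4, T14, T1 are mutually in conflict, so at least 6 frequencies are needed.
6 frequencies suffice: frequency 1 → {T11}; frequency 2 → {T3}; frequency 3 → {T2}; frequency 4 → {T4}; frequency 5 → {T7, T1}; frequency 6 → {T14}. Every pair that conflicts lands in different frequencies.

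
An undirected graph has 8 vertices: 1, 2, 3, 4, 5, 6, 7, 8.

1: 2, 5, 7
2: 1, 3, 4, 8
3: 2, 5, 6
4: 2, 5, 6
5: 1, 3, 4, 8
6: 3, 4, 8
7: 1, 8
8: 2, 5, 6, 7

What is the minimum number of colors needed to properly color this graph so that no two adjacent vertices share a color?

4 and 6 are adjacent, so at least 2 colors are needed.
2 colors suffice: color a → {1, 3, 4, 8}; color b → {2, 5, 6, 7}. Every edge joins two different colors.

2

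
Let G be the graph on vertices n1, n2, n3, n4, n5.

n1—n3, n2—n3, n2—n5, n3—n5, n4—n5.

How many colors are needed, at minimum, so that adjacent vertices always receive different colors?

n2, n3, n5 form a triangle, so at least 3 colors are needed.
3 colors suffice: color 1 → {n3, n4}; color 2 → {n1, n5}; color 3 → {n2}. Each edge has distinct colors on its endpoints.

3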